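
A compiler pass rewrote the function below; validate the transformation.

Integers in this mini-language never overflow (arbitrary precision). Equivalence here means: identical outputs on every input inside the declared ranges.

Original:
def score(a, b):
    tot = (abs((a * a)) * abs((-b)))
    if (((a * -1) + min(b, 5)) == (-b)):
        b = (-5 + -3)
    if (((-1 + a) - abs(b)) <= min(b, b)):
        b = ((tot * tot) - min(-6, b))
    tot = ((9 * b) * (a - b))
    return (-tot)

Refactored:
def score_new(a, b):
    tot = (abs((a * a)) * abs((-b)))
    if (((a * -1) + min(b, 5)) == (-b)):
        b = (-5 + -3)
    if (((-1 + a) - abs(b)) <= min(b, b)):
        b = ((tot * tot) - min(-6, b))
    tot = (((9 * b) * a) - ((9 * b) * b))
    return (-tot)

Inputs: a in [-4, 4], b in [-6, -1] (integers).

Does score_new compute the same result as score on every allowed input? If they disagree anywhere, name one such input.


The two versions differ — the changes include arithmetic usage differs; and constant usage differs.
One worked example (a=2, b=-2) — score: tot := 8 | (((a * -1) + min(b, 5)) == (-b)): false | (((-1 + a) - abs(b)) <= min(b, b)): false | tot := -72 | result 72; score_new: tot := 8 | (((a * -1) + min(b, 5)) == (-b)): false | (((-1 + a) - abs(b)) <= min(b, b)): false | tot := -72 | result 72; agreement on 72.
Across all 54 domain points the two functions coincide.
verdict: equivalent


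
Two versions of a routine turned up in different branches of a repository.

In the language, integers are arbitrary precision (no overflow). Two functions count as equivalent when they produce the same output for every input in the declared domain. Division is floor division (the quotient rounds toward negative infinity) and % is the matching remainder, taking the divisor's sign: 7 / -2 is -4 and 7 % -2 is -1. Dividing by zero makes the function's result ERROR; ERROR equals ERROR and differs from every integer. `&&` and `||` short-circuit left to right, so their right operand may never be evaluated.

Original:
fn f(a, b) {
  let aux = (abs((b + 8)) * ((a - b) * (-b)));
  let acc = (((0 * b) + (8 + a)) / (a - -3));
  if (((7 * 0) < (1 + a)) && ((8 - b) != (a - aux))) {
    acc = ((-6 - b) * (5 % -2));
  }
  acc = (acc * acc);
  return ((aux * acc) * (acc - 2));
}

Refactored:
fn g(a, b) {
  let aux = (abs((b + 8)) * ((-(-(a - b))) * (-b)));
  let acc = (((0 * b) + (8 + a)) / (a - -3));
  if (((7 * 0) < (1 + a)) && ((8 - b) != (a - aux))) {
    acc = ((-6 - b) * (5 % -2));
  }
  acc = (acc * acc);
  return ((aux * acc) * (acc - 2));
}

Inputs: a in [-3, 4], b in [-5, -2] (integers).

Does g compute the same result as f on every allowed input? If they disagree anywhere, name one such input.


Reading the diff, among the changes: same computation, different form.
Spot check at a=2, b=-5 — f: aux=105, then acc=2, then (((7 * 0) < (1 + a)) && ((8 - b) != (a - aux))) is true, then acc=1, then acc=1, then returns -105. g: aux=105, then acc=2, then (((7 * 0) < (1 + a)) && ((8 - b) != (a - aux))) is true, then acc=1, then acc=1, then returns -105. Both give -105.
An exhaustive pass over the 32 declared inputs shows identical outputs.
verdict: equivalent


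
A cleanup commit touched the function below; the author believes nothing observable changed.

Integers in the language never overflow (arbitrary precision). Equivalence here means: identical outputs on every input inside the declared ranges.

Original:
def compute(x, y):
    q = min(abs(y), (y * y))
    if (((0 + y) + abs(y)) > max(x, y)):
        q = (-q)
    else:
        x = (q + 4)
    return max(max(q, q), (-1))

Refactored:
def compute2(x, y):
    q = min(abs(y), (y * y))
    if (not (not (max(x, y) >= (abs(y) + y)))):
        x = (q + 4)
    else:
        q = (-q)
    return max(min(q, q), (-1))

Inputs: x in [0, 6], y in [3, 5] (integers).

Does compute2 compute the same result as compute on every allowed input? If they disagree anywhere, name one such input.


The suspicious edit (`max(q, q)` became `min(q, q)`) never changes the result for any input inside the declared domain.
Spot check at x=5, y=5 — compute: q = 5; (((0 + y) + abs(y)) > max(x, y)) -> true; q = -5; return -1. compute2: q = 5; (not (not (max(x, y) >= (abs(y) + y)))) -> false; q = -5; return -1. Both give -1.
Every one of the 21 inputs gives matching results.
verdict: equivalent


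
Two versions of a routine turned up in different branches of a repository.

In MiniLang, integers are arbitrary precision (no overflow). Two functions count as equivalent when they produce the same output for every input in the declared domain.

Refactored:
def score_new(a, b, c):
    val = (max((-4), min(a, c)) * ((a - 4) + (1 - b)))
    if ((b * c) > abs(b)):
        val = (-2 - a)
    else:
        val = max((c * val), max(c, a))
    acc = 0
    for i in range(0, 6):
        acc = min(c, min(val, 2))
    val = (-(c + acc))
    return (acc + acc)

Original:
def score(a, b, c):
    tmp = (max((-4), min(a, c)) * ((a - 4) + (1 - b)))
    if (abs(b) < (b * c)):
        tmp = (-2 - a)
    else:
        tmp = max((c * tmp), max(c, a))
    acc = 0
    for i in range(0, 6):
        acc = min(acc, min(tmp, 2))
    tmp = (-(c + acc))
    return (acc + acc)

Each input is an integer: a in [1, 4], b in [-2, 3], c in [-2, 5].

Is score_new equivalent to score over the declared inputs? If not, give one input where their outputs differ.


On input a=1, b=-2, c=-1, score returns 0 while score_new returns -2.
verdict: not equivalent; witness: a=1, b=-2, c=-1


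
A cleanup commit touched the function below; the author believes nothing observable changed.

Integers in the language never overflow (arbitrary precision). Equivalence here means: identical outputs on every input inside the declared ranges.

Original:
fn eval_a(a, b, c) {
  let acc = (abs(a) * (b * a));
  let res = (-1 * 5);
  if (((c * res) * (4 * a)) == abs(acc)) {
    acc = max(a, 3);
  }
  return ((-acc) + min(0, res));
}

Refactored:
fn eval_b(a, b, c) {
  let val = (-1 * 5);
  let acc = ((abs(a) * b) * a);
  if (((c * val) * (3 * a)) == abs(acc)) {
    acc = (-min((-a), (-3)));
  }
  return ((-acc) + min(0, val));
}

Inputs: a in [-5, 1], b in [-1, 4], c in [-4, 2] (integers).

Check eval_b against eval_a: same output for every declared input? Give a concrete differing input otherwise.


Run the pair on a=-5, b=3, c=1.
eval_a: acc=-75, then res=-5, then (((c * res) * (4 * a)) == abs(acc)) is false, then returns 70
eval_b: val=-5, then acc=-75, then (((c * val) * (3 * a)) == abs(acc)) is true, then acc=3, then returns -8
70 != -8, so the rewrite changes behavior.
verdict: not equivalent; witness: a=-5, b=3, c=1


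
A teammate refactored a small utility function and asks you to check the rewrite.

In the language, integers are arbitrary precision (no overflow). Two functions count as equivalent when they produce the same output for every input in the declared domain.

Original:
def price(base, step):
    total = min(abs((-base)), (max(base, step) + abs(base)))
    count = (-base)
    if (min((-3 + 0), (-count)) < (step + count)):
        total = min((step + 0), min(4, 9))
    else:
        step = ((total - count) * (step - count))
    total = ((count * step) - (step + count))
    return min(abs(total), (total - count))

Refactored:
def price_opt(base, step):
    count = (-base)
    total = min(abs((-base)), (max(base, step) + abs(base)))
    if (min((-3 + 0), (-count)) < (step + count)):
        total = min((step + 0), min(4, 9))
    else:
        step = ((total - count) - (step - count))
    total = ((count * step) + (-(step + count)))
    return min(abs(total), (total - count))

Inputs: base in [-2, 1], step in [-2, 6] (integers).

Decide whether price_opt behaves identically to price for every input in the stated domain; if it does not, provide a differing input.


These are not equivalent — on base=1, step=-2 the outputs split (5 vs -4).
price: total becomes 1; next count becomes -1; next (min((-3 + 0), (-count)) < (step + count)) evaluates to false; next step becomes -2; next total becomes 5; next final value 5
price_opt: count becomes -1; next total becomes 1; next (min((-3 + 0), (-count)) < (step + count)) evaluates to false; next step becomes 3; next total becomes -5; next final value -4
verdict: not equivalent; witness: base=1, step=-2


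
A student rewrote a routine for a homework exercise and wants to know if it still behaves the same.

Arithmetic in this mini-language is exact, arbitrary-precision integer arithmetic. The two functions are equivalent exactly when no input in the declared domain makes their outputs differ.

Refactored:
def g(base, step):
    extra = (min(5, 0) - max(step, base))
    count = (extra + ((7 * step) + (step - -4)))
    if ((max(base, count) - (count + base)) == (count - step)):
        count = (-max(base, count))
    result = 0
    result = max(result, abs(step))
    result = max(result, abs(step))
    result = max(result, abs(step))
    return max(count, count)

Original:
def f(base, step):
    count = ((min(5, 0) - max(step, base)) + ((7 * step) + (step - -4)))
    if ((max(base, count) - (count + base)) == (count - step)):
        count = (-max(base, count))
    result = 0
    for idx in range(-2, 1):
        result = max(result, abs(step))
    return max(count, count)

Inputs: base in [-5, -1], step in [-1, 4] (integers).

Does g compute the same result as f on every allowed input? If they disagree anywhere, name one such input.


Equivalent — the differences include statement counts differ; local variable names differ; min/max/abs usage differs; loop structure differs, yet no declared input distinguishes the two.
Spot check at base=-1, step=1 — f: count becomes 11; next ((max(base, count) - (count + base)) == (count - step)) evaluates to false; next result becomes 0; next at idx=-2:; next result becomes 1; next at idx=-1:; next result becomes 1; next at idx=0:; next result becomes 1; next final value 11. g: extra becomes -1; next count becomes 11; next ((max(base, count) - (count + base)) == (count - step)) evaluates to false; next result becomes 0; next result becomes 1; next result becomes 1; next result becomes 1; next final value 11. Both give 11.
Every one of the 30 inputs gives matching results.
verdict: equivalent


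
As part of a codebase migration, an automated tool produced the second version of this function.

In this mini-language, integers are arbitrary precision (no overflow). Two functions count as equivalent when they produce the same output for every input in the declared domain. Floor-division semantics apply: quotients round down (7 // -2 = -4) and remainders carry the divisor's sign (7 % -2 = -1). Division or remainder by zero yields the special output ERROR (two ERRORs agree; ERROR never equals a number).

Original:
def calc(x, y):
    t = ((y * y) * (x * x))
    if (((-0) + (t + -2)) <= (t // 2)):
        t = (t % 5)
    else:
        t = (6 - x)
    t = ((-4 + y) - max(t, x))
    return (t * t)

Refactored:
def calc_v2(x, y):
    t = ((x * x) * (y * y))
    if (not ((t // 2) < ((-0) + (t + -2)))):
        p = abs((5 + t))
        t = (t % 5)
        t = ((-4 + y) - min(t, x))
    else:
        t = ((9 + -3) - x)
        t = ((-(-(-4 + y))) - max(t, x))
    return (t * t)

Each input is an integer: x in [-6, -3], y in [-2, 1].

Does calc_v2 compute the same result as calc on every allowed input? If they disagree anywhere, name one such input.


There is a counterexample at x=-6, y=0: 16 on one side, 4 on the other.
calc: t = 0; (((-0) + (t + -2)) <= (t // 2)) -> true; t = 0; t = -4; return 16
calc_v2: t = 0; (not ((t // 2) < ((-0) + (t + -2)))) -> true; p = 5; t = 0; t = 2; return 4
verdict: not equivalent; witness: x=-6, y=0


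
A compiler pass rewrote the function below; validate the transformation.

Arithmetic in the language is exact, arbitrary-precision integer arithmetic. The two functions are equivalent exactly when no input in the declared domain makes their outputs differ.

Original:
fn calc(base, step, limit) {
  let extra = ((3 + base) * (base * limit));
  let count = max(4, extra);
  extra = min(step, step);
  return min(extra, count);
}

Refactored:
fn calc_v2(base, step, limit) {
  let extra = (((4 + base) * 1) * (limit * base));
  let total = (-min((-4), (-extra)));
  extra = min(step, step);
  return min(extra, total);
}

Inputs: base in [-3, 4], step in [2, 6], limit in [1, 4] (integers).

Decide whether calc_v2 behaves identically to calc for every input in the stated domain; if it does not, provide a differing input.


Evaluate both at base=1, step=5, limit=1.
calc: extra becomes 4; next count becomes 4; next extra becomes 5; next final value 4
calc_v2: extra becomes 5; next total becomes 5; next extra becomes 5; next final value 5
4 != 5, so the rewrite changes behavior.
verdict: not equivalent; witness: base=1, step=5, limit=1


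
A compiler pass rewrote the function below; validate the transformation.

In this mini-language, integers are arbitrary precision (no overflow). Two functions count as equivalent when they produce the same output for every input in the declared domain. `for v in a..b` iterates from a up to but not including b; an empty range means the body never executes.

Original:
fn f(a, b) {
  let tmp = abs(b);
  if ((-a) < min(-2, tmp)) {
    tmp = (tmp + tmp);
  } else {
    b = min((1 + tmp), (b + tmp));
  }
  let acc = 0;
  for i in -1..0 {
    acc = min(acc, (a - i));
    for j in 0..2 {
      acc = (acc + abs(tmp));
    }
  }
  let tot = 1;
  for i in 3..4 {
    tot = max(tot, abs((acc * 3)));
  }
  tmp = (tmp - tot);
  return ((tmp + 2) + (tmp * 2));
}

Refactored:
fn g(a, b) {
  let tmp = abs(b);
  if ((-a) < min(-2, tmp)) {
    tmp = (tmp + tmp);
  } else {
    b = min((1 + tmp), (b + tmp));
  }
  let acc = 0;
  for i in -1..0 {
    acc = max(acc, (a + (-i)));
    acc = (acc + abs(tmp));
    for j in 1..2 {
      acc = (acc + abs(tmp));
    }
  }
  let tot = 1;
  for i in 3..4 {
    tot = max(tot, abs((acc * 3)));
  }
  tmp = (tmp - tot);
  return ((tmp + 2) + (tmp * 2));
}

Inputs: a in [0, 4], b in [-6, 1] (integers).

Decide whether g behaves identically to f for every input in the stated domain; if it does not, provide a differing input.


Take a=0, b=-6.
f: tmp=6, then ((-a) < min(-2, tmp)) is false, then b=0, then acc=0, then (i=-1), then acc=0, then (j=0), then acc=6, then (j=1), then acc=12, then tot=1, then (i=3), then tot=36, then tmp=-30, then returns -88
g: tmp=6, then ((-a) < min(-2, tmp)) is false, then b=0, then acc=0, then (i=-1), then acc=1, then acc=7, then (j=1), then acc=13, then tot=1, then (i=3), then tot=39, then tmp=-33, then returns -97
-88 against -97: the behavior changed.
verdict: not equivalent; witness: a=0, b=-6


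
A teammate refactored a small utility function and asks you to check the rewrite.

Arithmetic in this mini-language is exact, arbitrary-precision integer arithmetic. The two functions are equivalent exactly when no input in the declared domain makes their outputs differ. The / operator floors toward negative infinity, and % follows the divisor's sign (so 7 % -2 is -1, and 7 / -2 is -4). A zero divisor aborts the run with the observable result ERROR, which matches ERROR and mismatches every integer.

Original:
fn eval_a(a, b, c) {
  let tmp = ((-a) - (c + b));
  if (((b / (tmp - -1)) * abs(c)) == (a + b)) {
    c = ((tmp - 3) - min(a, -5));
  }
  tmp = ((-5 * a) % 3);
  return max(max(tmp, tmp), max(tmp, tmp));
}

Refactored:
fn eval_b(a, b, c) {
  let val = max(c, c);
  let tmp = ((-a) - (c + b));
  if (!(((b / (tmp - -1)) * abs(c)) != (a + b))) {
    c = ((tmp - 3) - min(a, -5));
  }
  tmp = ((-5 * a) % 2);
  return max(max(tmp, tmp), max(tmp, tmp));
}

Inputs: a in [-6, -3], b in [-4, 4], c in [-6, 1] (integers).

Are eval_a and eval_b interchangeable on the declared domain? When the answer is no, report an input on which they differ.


These are not equivalent — on a=-4, b=-4, c=-6 the outputs split (2 vs 0).
eval_a: tmp = 14; (((b / (tmp - -1)) * abs(c)) == (a + b)) -> false; tmp = 2; return 2
eval_b: val = -6; tmp = 14; (!(((b / (tmp - -1)) * abs(c)) != (a + b))) -> false; tmp = 0; return 0
verdict: not equivalent; witness: a=-4, b=-4, c=-6


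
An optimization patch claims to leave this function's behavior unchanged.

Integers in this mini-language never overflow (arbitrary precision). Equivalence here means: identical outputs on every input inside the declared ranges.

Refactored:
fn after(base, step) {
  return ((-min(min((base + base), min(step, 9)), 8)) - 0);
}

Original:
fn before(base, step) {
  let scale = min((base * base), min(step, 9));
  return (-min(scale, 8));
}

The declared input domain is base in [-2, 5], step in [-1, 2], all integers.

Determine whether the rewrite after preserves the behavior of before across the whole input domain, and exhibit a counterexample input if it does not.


On input base=-2, step=-1, before returns 1 while after returns 4.
verdict: not equivalent; witness: base=-2, step=-1


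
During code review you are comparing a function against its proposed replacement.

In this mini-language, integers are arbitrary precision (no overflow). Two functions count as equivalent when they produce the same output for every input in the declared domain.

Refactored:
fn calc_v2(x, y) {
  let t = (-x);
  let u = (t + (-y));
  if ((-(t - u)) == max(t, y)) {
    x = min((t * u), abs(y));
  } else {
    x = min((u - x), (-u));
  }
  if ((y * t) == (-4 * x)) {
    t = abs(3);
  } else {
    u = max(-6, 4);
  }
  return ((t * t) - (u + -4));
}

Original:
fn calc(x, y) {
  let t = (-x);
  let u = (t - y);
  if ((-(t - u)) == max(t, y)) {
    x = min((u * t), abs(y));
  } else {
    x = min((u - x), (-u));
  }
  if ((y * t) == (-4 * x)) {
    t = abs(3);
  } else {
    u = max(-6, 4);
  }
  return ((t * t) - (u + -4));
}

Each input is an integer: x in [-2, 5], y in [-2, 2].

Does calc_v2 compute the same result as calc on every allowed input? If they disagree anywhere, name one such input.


Reading the diff, among the changes: arithmetic usage differs.
Spot check at x=-1, y=-1 — calc: t = 1; u = 2; ((-(t - u)) == max(t, y)) -> true; x = 1; ((y * t) == (-4 * x)) -> false; u = 4; return 1. calc_v2: t = 1; u = 2; ((-(t - u)) == max(t, y)) -> true; x = 1; ((y * t) == (-4 * x)) -> false; u = 4; return 1. Both give 1.
An exhaustive pass over the 40 declared inputs shows identical outputs.
verdict: equivalent


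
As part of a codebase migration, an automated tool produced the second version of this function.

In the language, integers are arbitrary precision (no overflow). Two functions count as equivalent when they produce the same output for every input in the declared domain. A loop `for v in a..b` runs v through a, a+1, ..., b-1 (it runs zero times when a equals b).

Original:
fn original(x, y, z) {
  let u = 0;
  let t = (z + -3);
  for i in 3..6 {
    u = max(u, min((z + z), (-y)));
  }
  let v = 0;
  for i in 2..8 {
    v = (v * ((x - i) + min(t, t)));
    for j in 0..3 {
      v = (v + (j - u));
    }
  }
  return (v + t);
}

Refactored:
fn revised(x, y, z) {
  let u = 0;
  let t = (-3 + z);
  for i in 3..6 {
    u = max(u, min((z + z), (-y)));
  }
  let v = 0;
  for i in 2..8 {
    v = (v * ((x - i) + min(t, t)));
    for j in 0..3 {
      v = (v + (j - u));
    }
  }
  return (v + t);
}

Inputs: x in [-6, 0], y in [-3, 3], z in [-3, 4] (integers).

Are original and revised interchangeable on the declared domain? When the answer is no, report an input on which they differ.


Side by side, the visible changes include: same computation, different form.
As a probe, take x=-2, y=-2, z=3: original runs u := 0 | t := 0 | iter i=3: | u := 2 | iter i=4: | u := 2 | iter i=5: | u := 2 | v := 0 | iter i=2: | v := 0 | iter j=0: | v := -2 | iter j=1: | v := -3 | iter j=2: | v := -3 | iter i=3: | v := 15 | iter j=0: | v := 13 | iter j=1: | v := 12 | iter j=2: | v := 12 | iter i=4: | v := -72 | iter j=0: | v := -74 | iter j=1: | v := -75 | iter j=2: | v := -75 | iter i=5: | v := 525 | iter j=0: | v := 523 | iter j=1: | v := 522 | iter j=2: | v := 522 | iter i=6: | v := -4176 | iter j=0: | v := -4178 | iter j=1: | v := -4179 | iter j=2: | v := -4179 | iter i=7: | v := 37611 | iter j=0: | v := 37609 | iter j=1: | v := 37608 | iter j=2: | v := 37608 | result 37608; revised runs u := 0 | t := 0 | iter i=3: | u := 2 | iter i=4: | u := 2 | iter i=5: | u := 2 | v := 0 | iter i=2: | v := 0 | iter j=0: | v := -2 | iter j=1: | v := -3 | iter j=2: | v := -3 | iter i=3: | v := 15 | iter j=0: | v := 13 | iter j=1: | v := 12 | iter j=2: | v := 12 | iter i=4: | v := -72 | iter j=0: | v := -74 | iter j=1: | v := -75 | iter j=2: | v := -75 | iter i=5: | v := 525 | iter j=0: | v := 523 | iter j=1: | v := 522 | iter j=2: | v := 522 | iter i=6: | v := -4176 | iter j=0: | v := -4178 | iter j=1: | v := -4179 | iter j=2: | v := -4179 | iter i=7: | v := 37611 | iter j=0: | v := 37609 | iter j=1: | v := 37608 | iter j=2: | v := 37608 | result 37608; both end at 37608.
An exhaustive pass over the 392 declared inputs shows identical outputs.
verdict: equivalent


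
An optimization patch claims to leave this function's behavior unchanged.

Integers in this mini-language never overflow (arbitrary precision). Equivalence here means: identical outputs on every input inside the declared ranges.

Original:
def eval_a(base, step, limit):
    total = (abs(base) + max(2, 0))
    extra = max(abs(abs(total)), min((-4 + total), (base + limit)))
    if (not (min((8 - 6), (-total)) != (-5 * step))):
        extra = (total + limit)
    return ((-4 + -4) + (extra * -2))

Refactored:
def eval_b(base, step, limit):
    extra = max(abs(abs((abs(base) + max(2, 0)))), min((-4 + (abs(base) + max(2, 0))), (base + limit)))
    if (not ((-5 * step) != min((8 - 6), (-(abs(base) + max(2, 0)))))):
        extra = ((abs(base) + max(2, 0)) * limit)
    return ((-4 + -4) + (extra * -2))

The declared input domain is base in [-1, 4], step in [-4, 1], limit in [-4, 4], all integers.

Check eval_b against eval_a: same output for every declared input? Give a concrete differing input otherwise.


These are not equivalent — on base=3, step=1, limit=-4 the outputs split (-10 vs 32).
eval_a: total := 5 | extra := 5 | (not (min((8 - 6), (-total)) != (-5 * step))): true | extra := 1 | result -10
eval_b: extra := 5 | (not ((-5 * step) != min((8 - 6), (-(abs(base) + max(2, 0)))))): true | extra := -20 | result 32
verdict: not equivalent; witness: base=3, step=1, limit=-4


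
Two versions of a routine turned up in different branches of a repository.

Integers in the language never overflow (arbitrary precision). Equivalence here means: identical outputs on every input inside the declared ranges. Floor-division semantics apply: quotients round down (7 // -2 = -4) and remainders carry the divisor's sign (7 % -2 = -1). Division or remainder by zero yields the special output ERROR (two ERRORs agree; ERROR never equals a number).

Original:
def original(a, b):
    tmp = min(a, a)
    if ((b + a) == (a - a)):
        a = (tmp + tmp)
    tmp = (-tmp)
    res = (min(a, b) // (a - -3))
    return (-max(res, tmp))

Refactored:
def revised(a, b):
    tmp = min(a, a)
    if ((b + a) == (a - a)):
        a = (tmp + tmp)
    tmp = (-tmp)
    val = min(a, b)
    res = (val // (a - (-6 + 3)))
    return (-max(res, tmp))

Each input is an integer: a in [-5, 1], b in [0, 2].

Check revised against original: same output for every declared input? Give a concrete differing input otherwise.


This is a faithful refactor — statement counts differ, and constant usage differs, and arithmetic usage differs, and local variable names differ, but the computed results match everywhere.
Tracing a=-2, b=1: original: tmp becomes -2; next ((b + a) == (a - a)) evaluates to false; next tmp becomes 2; next res becomes -2; next final value -2 | revised: tmp becomes -2; next ((b + a) == (a - a)) evaluates to false; next tmp becomes 2; next val becomes -2; next res becomes -2; next final value -2 — matching result -2.
An exhaustive pass over the 21 declared inputs shows identical outputs.
verdict: equivalent


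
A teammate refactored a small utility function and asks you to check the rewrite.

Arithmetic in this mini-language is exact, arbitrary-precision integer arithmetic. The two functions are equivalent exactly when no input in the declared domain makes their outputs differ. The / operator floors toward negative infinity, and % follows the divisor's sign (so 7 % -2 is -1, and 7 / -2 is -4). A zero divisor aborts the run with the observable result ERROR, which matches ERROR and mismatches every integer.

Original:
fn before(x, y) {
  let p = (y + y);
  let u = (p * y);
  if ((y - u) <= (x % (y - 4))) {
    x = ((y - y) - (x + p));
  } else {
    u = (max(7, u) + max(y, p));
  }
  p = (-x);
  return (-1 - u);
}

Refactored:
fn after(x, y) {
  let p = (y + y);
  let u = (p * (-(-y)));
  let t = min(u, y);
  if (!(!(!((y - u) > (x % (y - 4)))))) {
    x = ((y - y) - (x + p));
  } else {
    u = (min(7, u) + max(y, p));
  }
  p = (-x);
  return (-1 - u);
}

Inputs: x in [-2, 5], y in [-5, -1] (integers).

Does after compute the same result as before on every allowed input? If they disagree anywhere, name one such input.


These are not equivalent — on x=1, y=-1 the outputs split (-7 vs -2).
before: p=-2, then u=2, then ((y - u) <= (x % (y - 4))) is false, then u=6, then p=-1, then returns -7
after: p=-2, then u=2, then t=-1, then (!(!(!((y - u) > (x % (y - 4)))))) is false, then u=1, then p=-1, then returns -2
verdict: not equivalent; witness: x=1, y=-1


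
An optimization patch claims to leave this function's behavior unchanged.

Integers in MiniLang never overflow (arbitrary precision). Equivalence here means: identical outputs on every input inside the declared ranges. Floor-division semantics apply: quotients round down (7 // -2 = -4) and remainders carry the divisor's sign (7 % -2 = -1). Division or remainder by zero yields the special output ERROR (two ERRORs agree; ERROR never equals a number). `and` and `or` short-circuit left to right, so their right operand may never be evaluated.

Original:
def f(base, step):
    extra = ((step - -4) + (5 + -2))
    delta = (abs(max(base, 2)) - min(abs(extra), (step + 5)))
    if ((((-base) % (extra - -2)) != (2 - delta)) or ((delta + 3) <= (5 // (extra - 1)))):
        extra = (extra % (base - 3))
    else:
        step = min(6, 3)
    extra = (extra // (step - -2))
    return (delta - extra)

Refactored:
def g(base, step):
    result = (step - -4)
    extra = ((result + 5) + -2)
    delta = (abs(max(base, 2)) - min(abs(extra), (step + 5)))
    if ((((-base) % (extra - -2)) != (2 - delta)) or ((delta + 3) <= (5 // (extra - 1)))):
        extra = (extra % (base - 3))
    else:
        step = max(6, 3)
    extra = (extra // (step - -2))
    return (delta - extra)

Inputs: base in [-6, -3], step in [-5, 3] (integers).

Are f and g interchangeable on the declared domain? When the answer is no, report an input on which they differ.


Run the pair on base=-3, step=-2.
f: extra=5, then delta=-1, then ((((-base) % (extra - -2)) != (2 - delta)) or ((delta + 3) <= (5 // (extra - 1)))) is false, then step=3, then extra=1, then returns -2
g: result=2, then extra=5, then delta=-1, then ((((-base) % (extra - -2)) != (2 - delta)) or ((delta + 3) <= (5 // (extra - 1)))) is false, then step=6, then extra=0, then returns -1
-2 and -1 differ, so these are not the same function on this domain.
verdict: not equivalent; witness: base=-3, step=-2


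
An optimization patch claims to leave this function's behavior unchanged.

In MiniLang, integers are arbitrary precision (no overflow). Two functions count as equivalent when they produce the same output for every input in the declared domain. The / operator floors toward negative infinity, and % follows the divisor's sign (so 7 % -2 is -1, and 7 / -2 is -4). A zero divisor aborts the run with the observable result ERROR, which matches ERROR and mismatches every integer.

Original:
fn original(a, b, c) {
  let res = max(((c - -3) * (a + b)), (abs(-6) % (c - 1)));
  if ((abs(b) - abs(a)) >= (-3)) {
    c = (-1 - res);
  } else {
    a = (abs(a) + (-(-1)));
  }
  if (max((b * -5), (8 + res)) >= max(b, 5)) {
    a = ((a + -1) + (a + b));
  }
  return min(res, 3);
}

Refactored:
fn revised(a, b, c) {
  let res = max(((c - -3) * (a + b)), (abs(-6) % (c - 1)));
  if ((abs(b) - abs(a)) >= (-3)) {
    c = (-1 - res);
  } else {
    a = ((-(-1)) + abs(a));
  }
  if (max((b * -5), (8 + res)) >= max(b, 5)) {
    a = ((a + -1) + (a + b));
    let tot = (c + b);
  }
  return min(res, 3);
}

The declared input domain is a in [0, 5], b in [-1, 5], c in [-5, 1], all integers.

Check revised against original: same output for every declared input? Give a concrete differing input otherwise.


Comparing the listings, the differences include: local variable names differ, arithmetic usage differs, statement counts differ.
Tracing a=2, b=2, c=0: original: res = 12; ((abs(b) - abs(a)) >= (-3)) -> true; c = -13; (max((b * -5), (8 + res)) >= max(b, 5)) -> true; a = 5; return 3 | revised: res = 12; ((abs(b) - abs(a)) >= (-3)) -> true; c = -13; (max((b * -5), (8 + res)) >= max(b, 5)) -> true; a = 5; tot = -11; return 3 — matching result 3.
Checked all 294 inputs in the declared domain: the outputs agree on every one.
verdict: equivalent


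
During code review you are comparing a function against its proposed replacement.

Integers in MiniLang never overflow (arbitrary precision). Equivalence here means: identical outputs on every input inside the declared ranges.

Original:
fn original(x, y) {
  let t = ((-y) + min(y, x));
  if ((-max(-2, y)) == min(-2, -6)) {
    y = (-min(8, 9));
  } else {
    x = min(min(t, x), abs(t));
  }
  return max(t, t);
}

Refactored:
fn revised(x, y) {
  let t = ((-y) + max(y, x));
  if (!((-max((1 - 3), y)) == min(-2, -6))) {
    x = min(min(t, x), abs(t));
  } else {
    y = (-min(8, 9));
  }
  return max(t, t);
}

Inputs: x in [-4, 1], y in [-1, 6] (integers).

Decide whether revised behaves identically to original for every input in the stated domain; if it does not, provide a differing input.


Evaluate both at x=-4, y=-1.
original: t = -3; ((-max(-2, y)) == min(-2, -6)) -> false; x = -4; return -3
revised: t = 0; (!((-max((1 - 3), y)) == min(-2, -6))) -> true; x = -4; return 0
-3 vs 0 — the two versions disagree here.
verdict: not equivalent; witness: x=-4, y=-1


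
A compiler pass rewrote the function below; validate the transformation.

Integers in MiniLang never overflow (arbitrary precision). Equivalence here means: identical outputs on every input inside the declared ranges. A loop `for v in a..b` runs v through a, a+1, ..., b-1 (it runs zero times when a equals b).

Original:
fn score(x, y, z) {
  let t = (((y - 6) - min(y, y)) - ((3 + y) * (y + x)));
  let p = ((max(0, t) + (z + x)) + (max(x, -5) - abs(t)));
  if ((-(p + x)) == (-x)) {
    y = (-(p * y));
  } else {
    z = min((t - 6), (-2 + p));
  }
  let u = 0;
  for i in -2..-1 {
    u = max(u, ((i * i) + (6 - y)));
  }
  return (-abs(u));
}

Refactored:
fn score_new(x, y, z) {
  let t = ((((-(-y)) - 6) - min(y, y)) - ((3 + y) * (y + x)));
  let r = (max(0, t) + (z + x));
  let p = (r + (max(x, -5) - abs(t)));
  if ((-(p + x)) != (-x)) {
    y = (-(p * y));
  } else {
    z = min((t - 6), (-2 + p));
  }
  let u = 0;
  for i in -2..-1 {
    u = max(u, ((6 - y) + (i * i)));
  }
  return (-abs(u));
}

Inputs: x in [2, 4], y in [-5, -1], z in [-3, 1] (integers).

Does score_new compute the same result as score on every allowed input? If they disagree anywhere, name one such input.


x=2, y=-5, z=-3 yields -15 from score but -65 from score_new.
verdict: not equivalent; witness: x=2, y=-5, z=-3


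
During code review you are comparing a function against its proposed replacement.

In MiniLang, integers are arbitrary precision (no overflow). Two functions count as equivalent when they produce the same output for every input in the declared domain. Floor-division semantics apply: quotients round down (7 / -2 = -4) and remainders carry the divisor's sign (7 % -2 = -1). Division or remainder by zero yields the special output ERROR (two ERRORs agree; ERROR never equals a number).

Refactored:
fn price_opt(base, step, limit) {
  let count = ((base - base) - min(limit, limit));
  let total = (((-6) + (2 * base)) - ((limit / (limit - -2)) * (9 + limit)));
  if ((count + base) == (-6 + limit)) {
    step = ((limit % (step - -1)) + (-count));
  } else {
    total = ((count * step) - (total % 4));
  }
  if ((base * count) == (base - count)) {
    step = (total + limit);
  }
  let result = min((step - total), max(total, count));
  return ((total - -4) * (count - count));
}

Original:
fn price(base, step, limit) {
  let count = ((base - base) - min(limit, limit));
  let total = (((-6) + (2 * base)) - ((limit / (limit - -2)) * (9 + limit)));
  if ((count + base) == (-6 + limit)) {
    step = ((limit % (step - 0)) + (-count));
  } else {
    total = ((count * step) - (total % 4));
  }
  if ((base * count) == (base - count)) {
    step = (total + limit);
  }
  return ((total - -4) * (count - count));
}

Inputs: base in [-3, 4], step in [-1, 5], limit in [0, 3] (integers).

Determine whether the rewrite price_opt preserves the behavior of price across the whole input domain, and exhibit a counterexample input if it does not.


Evaluate both at base=-2, step=-1, limit=2.
price: count = -2; total = -10; ((count + base) == (-6 + limit)) -> true; step = 2; ((base * count) == (base - count)) -> false; return 0
price_opt: count = -2; total = -10; ((count + base) == (-6 + limit)) -> true; division by zero -> ERROR
0 != ERROR, so the rewrite changes behavior.
verdict: not equivalent; witness: base=-2, step=-1, limit=2


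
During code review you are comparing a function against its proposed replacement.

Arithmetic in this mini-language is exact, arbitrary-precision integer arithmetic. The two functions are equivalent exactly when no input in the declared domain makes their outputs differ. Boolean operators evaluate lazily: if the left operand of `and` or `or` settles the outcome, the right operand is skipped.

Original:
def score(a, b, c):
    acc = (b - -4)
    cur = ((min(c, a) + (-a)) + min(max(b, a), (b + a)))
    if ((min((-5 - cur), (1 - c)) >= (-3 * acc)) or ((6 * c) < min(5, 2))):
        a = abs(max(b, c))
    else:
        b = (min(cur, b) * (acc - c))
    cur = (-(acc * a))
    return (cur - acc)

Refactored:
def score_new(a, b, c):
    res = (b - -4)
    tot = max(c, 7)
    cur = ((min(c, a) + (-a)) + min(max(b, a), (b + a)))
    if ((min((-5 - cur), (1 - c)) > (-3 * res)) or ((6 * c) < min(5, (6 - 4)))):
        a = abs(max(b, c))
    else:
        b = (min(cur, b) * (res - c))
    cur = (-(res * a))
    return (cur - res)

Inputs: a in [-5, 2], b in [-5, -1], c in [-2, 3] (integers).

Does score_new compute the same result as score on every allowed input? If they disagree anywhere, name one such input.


Consider the input a=1, b=-3, c=2.
score: acc becomes 1; next cur becomes -2; next ((min((-5 - cur), (1 - c)) >= (-3 * acc)) or ((6 * c) < min(5, 2))) evaluates to true; next a becomes 2; next cur becomes -2; next final value -3
score_new: res becomes 1; next tot becomes 7; next cur becomes -2; next ((min((-5 - cur), (1 - c)) > (-3 * res)) or ((6 * c) < min(5, (6 - 4)))) evaluates to false; next b becomes 3; next cur becomes -1; next final value -2
-3 vs -2 — the two versions disagree here.
verdict: not equivalent; witness: a=1, b=-3, c=2


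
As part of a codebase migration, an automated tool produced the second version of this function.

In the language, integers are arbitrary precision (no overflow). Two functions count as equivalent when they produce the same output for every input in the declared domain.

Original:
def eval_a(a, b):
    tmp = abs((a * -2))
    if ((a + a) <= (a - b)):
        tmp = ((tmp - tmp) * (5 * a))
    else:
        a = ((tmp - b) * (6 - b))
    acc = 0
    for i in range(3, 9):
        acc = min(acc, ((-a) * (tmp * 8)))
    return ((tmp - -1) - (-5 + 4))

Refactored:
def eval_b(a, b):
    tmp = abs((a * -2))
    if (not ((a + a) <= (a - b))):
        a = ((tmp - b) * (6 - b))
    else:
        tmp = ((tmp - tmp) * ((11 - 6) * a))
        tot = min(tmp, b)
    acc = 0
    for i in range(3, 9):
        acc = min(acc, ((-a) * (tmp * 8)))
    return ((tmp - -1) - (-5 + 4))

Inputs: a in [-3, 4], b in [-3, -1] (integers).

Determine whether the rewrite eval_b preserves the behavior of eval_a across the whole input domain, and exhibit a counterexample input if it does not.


This is a faithful refactor — min/max/abs usage differs, plus statement counts differ, plus constant usage differs, plus local variable names differ, plus arithmetic usage differs, plus boolean connective usage differs, but the computed results match everywhere.
Spot check at a=0, b=-2 — eval_a: tmp=0, then ((a + a) <= (a - b)) is true, then tmp=0, then acc=0, then (i=3), then acc=0, then (i=4), then acc=0, then (i=5), then acc=0, then (i=6), then acc=0, then (i=7), then acc=0, then (i=8), then acc=0, then returns 2. eval_b: tmp=0, then (not ((a + a) <= (a - b))) is false, then tmp=0, then tot=-2, then acc=0, then (i=3), then acc=0, then (i=4), then acc=0, then (i=5), then acc=0, then (i=6), then acc=0, then (i=7), then acc=0, then (i=8), then acc=0, then returns 2. Both give 2.
Checked all 24 inputs in the declared domain: the outputs agree on every one.
verdict: equivalent


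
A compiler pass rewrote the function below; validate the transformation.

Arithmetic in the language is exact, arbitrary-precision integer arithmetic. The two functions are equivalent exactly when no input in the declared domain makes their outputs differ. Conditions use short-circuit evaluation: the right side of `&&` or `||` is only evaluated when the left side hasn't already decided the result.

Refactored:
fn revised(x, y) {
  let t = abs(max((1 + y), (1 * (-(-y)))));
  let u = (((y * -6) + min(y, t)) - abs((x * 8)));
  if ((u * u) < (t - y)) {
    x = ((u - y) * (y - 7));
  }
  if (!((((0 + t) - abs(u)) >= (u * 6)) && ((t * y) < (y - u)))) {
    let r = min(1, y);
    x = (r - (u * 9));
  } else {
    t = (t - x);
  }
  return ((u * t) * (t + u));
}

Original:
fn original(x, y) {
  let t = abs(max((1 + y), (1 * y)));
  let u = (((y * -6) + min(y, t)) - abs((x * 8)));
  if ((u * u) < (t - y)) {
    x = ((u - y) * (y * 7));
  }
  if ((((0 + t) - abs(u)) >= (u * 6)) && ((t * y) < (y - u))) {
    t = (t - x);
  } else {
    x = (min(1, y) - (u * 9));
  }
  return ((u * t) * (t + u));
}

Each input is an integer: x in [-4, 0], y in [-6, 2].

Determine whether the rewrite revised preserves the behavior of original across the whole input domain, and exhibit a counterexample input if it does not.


The rewrite breaks on x=-4, y=-6, where the results are -59166 and -6270.
original: t = 5; u = -2; ((u * u) < (t - y)) -> true; x = -168; ((((0 + t) - abs(u)) >= (u * 6)) && ((t * y) < (y - u))) -> true; t = 173; return -59166
revised: t = 5; u = -2; ((u * u) < (t - y)) -> true; x = -52; (!((((0 + t) - abs(u)) >= (u * 6)) && ((t * y) < (y - u)))) -> false; t = 57; return -6270
verdict: not equivalent; witness: x=-4, y=-6


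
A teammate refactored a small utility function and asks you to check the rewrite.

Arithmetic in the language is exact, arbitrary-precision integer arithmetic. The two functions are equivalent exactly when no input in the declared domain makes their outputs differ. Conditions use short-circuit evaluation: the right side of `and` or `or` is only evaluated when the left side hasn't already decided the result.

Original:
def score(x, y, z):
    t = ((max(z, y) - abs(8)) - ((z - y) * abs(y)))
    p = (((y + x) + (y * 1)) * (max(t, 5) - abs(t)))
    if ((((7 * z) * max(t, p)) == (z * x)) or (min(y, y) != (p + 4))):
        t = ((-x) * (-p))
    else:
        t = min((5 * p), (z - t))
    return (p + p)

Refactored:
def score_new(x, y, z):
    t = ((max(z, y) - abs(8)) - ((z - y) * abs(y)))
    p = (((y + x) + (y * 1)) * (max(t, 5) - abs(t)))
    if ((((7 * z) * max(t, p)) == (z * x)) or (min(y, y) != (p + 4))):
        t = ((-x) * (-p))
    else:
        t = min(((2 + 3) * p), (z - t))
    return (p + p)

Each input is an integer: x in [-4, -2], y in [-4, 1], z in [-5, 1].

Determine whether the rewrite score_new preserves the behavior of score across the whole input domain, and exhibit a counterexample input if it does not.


Equivalent — the differences include arithmetic usage differs, and constant usage differs, yet no declared input distinguishes the two.
As a probe, take x=-3, y=1, z=1: score runs t := -7 | p := 2 | ((((7 * z) * max(t, p)) == (z * x)) or (min(y, y) != (p + 4))): true | t := -6 | result 4; score_new runs t := -7 | p := 2 | ((((7 * z) * max(t, p)) == (z * x)) or (min(y, y) != (p + 4))): true | t := -6 | result 4; both end at 4.
Across all 126 domain points the two functions coincide.
verdict: equivalent
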